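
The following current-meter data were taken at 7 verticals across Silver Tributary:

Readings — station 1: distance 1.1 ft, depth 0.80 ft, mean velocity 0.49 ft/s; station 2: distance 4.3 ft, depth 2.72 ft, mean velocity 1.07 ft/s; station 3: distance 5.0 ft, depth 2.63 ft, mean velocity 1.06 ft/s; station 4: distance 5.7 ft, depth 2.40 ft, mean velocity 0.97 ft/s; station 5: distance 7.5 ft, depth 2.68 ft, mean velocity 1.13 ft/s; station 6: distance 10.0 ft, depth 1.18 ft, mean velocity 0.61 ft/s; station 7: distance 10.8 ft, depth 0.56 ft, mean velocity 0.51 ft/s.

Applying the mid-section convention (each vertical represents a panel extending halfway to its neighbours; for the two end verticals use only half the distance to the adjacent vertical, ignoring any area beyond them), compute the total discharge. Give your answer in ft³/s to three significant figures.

w_1 = (4.3 − 1.1)/2 = 1.6 ft; q_1 = 0.49 × 0.80 × 1.6 = 0.6272 ft³/s
w_2 = (5.0 − 1.1)/2 = 1.95 ft; q_2 = 1.07 × 2.72 × 1.95 = 5.675 ft³/s
w_3 = (5.7 − 4.3)/2 = 0.7 ft; q_3 = 1.06 × 2.63 × 0.7 = 1.951 ft³/s
w_4 = (7.5 − 5.0)/2 = 1.25 ft; q_4 = 0.97 × 2.40 × 1.25 = 2.910 ft³/s
w_5 = (10.0 − 5.7)/2 = 2.15 ft; q_5 = 1.13 × 2.68 × 2.15 = 6.511 ft³/s
w_6 = (10.8 − 7.5)/2 = 1.65 ft; q_6 = 0.61 × 1.18 × 1.65 = 1.188 ft³/s
w_7 = (10.8 − 10.0)/2 = 0.4 ft; q_7 = 0.51 × 0.56 × 0.4 = 0.1142 ft³/s
Q = Σ qᵢ = 18.98 ft³/s

19.0 ft³/s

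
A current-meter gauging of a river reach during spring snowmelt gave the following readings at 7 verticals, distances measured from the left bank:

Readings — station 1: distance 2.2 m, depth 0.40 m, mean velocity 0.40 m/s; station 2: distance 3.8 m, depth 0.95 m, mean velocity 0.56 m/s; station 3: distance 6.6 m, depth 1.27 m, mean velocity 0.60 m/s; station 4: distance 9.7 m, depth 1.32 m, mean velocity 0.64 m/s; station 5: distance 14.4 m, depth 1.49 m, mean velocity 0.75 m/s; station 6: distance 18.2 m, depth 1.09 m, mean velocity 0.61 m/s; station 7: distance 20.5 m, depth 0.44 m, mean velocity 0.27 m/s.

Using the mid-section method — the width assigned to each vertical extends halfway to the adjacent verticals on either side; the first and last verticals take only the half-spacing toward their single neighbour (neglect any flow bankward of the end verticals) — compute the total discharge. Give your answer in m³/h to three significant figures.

w_1 = (3.8 − 2.2)/2 = 0.8 m; q_1 = 0.40 × 0.40 × 0.8 = 0.1280 m³/s
w_2 = (6.6 − 2.2)/2 = 2.2 m; q_2 = 0.56 × 0.95 × 2.2 = 1.170 m³/s
w_3 = (9.7 − 3.8)/2 = 2.95 m; q_3 = 0.60 × 1.27 × 2.95 = 2.248 m³/s
w_4 = (14.4 − 6.6)/2 = 3.9 m; q_4 = 0.64 × 1.32 × 3.9 = 3.295 m³/s
w_5 = (18.2 − 9.7)/2 = 4.25 m; q_5 = 0.75 × 1.49 × 4.25 = 4.749 m³/s
w_6 = (20.5 − 14.4)/2 = 3.05 m; q_6 = 0.61 × 1.09 × 3.05 = 2.028 m³/s
w_7 = (20.5 − 18.2)/2 = 1.15 m; q_7 = 0.27 × 0.44 × 1.15 = 0.1366 m³/s
Q = Σ qᵢ = 13.75 m³/s
= 13.75 × 3600 = 49520 m³/h

49500 m³/h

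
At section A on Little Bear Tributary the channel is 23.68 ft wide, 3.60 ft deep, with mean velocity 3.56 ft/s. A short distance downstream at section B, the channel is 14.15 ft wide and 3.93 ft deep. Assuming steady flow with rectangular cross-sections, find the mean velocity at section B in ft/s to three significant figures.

Q = A₁V₁ = (23.68×3.60) × 3.56 = 303.5 ft³/s
A₂ = 14.15 × 3.93 = 55.61 ft²
V₂ = Q/A₂ = 303.5/55.61 = 5.457 ft/s

5.46 ft/s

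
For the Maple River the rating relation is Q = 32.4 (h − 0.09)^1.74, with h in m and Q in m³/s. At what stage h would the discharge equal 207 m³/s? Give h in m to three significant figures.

2.99 m

h − h₀ = (Q/C)^(1/b) = (207/32.4)^(1/1.74) = 2.903 m
h = 0.09 + 2.903 = 2.993 m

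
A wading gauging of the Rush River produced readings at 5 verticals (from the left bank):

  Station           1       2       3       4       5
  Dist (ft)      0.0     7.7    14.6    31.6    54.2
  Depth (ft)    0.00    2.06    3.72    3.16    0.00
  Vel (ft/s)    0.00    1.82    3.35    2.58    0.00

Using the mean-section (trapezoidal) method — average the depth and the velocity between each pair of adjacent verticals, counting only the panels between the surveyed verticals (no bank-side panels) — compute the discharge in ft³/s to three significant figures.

278 ft³/s

Panel 1-2: Δb = 7.7 ft, d̄ = (0.00+2.06)/2 = 1.03, v̄ = (0.00+1.82)/2 = 0.91 → q = 7.7×1.03×0.91 = 7.217 ft³/s
Panel 2-3: Δb = 6.9 ft, d̄ = (2.06+3.72)/2 = 2.89, v̄ = (1.82+3.35)/2 = 2.585 → q = 6.9×2.89×2.585 = 51.55 ft³/s
Panel 3-4: Δb = 17 ft, d̄ = (3.72+3.16)/2 = 3.44, v̄ = (3.35+2.58)/2 = 2.965 → q = 17×3.44×2.965 = 173.4 ft³/s
Panel 4-5: Δb = 22.6 ft, d̄ = (3.16+0.00)/2 = 1.58, v̄ = (2.58+0.00)/2 = 1.29 → q = 22.6×1.58×1.29 = 46.06 ft³/s
Q = Σ q = 278.2 ft³/s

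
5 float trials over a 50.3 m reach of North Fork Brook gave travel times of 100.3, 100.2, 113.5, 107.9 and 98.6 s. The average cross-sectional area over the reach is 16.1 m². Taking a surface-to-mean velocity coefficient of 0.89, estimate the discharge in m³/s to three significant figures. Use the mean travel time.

6.92 m³/s

t̄ = (100.3 + 100.2 + 113.5 + 107.9 + 98.6) / 5 = 104.1 s
v_surface = L / t̄ = 50.3 / 104.1 = 0.4832 m/s
v_mean = 0.89 × 0.4832 = 0.4300 m/s
Q = A × v_mean = 16.1 × 0.4300 = 6.924 m³/s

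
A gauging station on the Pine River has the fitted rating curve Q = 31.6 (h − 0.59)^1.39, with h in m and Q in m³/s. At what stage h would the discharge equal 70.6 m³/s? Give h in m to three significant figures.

h − h₀ = (Q/C)^(1/b) = (70.6/31.6)^(1/1.39) = 1.783 m
h = 0.59 + 1.783 = 2.373 m

2.37 m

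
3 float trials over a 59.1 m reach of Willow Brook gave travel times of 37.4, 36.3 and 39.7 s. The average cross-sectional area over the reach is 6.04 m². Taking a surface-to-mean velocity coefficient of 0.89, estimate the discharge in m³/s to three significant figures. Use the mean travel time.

t̄ = (37.4 + 36.3 + 39.7) / 3 = 37.8 s
v_surface = L / t̄ = 59.1 / 37.8 = 1.563 m/s
v_mean = 0.89 × 1.563 = 1.392 m/s
Q = A × v_mean = 6.04 × 1.392 = 8.405 m³/s

8.40 m³/s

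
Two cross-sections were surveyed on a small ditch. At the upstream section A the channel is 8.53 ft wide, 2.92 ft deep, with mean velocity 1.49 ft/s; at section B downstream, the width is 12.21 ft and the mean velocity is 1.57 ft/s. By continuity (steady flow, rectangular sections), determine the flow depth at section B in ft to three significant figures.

Q = A₁V₁ = (8.53×2.92) × 1.49 = 37.11 ft³/s
d₂ = Q/(b₂ V₂) = 37.11/(12.21×1.57) = 1.936 ft

1.94 ft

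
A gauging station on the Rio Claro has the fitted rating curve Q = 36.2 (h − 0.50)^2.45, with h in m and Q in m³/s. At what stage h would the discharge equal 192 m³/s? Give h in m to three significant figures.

2.48 m

h − h₀ = (Q/C)^(1/b) = (192/36.2)^(1/2.45) = 1.976 m
h = 0.50 + 1.976 = 2.476 m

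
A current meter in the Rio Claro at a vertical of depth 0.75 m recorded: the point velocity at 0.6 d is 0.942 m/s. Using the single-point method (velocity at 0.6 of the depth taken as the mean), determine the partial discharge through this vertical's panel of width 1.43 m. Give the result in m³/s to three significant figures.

v̄ = v₀.₆ = 0.942 m/s
q = v̄ × d × w = 0.9420 × 0.75 × 1.43 = 1.010 m³/s

1.01 m³/s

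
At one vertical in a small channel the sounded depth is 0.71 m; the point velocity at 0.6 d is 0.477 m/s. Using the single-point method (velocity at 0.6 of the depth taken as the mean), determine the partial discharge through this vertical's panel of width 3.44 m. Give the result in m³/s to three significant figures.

v̄ = v₀.₆ = 0.477 m/s
q = v̄ × d × w = 0.4770 × 0.71 × 3.44 = 1.165 m³/s

1.17 m³/s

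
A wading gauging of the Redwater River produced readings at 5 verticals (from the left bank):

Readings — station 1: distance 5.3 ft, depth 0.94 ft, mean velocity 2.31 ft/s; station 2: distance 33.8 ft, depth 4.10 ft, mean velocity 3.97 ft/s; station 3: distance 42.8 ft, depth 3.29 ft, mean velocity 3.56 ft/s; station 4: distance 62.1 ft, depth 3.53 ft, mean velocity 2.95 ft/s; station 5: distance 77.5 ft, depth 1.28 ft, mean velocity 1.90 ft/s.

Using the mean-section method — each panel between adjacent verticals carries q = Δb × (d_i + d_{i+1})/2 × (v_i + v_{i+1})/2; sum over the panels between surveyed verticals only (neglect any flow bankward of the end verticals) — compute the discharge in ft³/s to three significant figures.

Panel 1-2: Δb = 28.5 ft, d̄ = (0.94+4.10)/2 = 2.52, v̄ = (2.31+3.97)/2 = 3.14 → q = 28.5×2.52×3.14 = 225.5 ft³/s
Panel 2-3: Δb = 9 ft, d̄ = (4.10+3.29)/2 = 3.695, v̄ = (3.97+3.56)/2 = 3.765 → q = 9×3.695×3.765 = 125.2 ft³/s
Panel 3-4: Δb = 19.3 ft, d̄ = (3.29+3.53)/2 = 3.41, v̄ = (3.56+2.95)/2 = 3.255 → q = 19.3×3.41×3.255 = 214.2 ft³/s
Panel 4-5: Δb = 15.4 ft, d̄ = (3.53+1.28)/2 = 2.405, v̄ = (2.95+1.90)/2 = 2.425 → q = 15.4×2.405×2.425 = 89.81 ft³/s
Q = Σ q = 654.8 ft³/s

655 ft³/s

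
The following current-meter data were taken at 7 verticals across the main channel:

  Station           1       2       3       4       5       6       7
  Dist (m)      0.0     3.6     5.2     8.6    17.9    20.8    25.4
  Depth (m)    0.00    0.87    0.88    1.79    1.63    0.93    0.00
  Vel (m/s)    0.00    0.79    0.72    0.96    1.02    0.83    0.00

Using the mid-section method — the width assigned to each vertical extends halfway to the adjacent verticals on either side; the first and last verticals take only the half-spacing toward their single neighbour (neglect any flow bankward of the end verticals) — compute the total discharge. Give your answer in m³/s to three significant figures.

27.3 m³/s

w_2 = (5.2 − 0.0)/2 = 2.6 m; q_2 = 0.79 × 0.87 × 2.6 = 1.787 m³/s
w_3 = (8.6 − 3.6)/2 = 2.5 m; q_3 = 0.72 × 0.88 × 2.5 = 1.584 m³/s
w_4 = (17.9 − 5.2)/2 = 6.35 m; q_4 = 0.96 × 1.79 × 6.35 = 10.91 m³/s
w_5 = (20.8 − 8.6)/2 = 6.1 m; q_5 = 1.02 × 1.63 × 6.1 = 10.14 m³/s
w_6 = (25.4 − 17.9)/2 = 3.75 m; q_6 = 0.83 × 0.93 × 3.75 = 2.895 m³/s
Stations 1, 7 contribute zero (depth or velocity is 0).
Q = Σ qᵢ = 27.32 m³/s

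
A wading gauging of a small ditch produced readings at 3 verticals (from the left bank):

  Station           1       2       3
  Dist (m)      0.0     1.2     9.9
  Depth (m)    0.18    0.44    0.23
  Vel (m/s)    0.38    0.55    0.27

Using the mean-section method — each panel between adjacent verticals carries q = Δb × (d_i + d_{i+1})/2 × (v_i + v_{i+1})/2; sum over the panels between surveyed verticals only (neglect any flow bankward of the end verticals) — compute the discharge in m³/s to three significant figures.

1.37 m³/s

Panel 1-2: Δb = 1.2 m, d̄ = (0.18+0.44)/2 = 0.31, v̄ = (0.38+0.55)/2 = 0.465 → q = 1.2×0.31×0.465 = 0.1730 m³/s
Panel 2-3: Δb = 8.7 m, d̄ = (0.44+0.23)/2 = 0.335, v̄ = (0.55+0.27)/2 = 0.41 → q = 8.7×0.335×0.41 = 1.195 m³/s
Q = Σ q = 1.368 m³/s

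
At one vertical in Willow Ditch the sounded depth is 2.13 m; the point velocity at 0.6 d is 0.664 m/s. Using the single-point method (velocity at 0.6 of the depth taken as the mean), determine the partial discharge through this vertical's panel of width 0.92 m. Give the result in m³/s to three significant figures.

v̄ = v₀.₆ = 0.664 m/s
q = v̄ × d × w = 0.6640 × 2.13 × 0.92 = 1.301 m³/s

1.30 m³/s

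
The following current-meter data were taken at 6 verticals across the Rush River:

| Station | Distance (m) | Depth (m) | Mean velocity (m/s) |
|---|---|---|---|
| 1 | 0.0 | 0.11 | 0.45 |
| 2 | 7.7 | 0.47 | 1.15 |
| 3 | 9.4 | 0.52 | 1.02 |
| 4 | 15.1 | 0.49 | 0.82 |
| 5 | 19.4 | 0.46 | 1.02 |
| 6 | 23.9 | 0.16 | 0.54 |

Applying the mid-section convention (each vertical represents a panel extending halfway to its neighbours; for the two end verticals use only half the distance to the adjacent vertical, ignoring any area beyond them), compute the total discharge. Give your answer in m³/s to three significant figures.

w_1 = (7.7 − 0.0)/2 = 3.85 m; q_1 = 0.45 × 0.11 × 3.85 = 0.1906 m³/s
w_2 = (9.4 − 0.0)/2 = 4.7 m; q_2 = 1.15 × 0.47 × 4.7 = 2.540 m³/s
w_3 = (15.1 − 7.7)/2 = 3.7 m; q_3 = 1.02 × 0.52 × 3.7 = 1.962 m³/s
w_4 = (19.4 − 9.4)/2 = 5 m; q_4 = 0.82 × 0.49 × 5 = 2.009 m³/s
w_5 = (23.9 − 15.1)/2 = 4.4 m; q_5 = 1.02 × 0.46 × 4.4 = 2.064 m³/s
w_6 = (23.9 − 19.4)/2 = 2.25 m; q_6 = 0.54 × 0.16 × 2.25 = 0.1944 m³/s
Q = Σ qᵢ = 8.961 m³/s

8.96 m³/s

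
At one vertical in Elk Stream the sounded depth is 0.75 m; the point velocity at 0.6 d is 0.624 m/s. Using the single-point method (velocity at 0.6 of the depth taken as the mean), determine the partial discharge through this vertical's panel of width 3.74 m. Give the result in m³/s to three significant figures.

1.75 m³/s

v̄ = v₀.₆ = 0.624 m/s
q = v̄ × d × w = 0.6240 × 0.75 × 3.74 = 1.750 m³/s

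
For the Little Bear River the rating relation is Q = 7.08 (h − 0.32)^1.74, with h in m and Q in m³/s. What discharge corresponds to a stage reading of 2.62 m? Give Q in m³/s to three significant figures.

Q = 7.08 × (2.62 − 0.32)^1.74 = 7.08 × 2.3^1.74 = 30.16 m³/s

30.2 m³/s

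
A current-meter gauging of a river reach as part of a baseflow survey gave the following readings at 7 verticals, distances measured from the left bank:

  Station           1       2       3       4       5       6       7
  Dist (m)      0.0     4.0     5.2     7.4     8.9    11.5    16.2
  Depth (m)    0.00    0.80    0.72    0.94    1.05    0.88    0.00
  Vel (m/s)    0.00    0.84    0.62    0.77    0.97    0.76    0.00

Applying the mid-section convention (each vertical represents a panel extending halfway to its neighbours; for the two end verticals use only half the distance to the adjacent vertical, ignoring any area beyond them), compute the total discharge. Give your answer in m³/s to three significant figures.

w_2 = (5.2 − 0.0)/2 = 2.6 m; q_2 = 0.84 × 0.80 × 2.6 = 1.747 m³/s
w_3 = (7.4 − 4.0)/2 = 1.7 m; q_3 = 0.62 × 0.72 × 1.7 = 0.7589 m³/s
w_4 = (8.9 − 5.2)/2 = 1.85 m; q_4 = 0.77 × 0.94 × 1.85 = 1.339 m³/s
w_5 = (11.5 − 7.4)/2 = 2.05 m; q_5 = 0.97 × 1.05 × 2.05 = 2.088 m³/s
w_6 = (16.2 − 8.9)/2 = 3.65 m; q_6 = 0.76 × 0.88 × 3.65 = 2.441 m³/s
Stations 1, 7 contribute zero (depth or velocity is 0).
Q = Σ qᵢ = 8.374 m³/s

8.37 m³/s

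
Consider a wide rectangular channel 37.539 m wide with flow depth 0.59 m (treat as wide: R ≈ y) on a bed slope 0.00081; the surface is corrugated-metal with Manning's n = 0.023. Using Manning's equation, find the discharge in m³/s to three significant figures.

A = b·y = 37.539 × 0.59 = 22.15 m²
Wide channel: R ≈ y = 0.59 m
Q = (1/n)·A·R^(2/3)·S^(1/2) = (1/0.023) × 22.15 × 0.5900^(2/3) × 0.00081^(1/2) = 19.28 m³/s

19.3 m³/s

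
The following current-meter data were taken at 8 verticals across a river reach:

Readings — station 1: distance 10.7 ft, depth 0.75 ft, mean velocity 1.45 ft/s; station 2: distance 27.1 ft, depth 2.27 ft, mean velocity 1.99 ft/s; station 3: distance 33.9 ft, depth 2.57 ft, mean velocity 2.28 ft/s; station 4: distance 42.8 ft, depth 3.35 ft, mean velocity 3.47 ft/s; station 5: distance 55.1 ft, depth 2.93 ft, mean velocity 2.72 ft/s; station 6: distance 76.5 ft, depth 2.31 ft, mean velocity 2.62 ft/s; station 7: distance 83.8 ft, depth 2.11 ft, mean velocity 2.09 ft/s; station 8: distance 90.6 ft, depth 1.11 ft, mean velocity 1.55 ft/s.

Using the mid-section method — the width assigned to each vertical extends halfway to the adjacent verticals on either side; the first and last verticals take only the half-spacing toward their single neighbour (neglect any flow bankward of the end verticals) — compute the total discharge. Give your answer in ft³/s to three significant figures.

w_1 = (27.1 − 10.7)/2 = 8.2 ft; q_1 = 1.45 × 0.75 × 8.2 = 8.918 ft³/s
w_2 = (33.9 − 10.7)/2 = 11.6 ft; q_2 = 1.99 × 2.27 × 11.6 = 52.40 ft³/s
w_3 = (42.8 − 27.1)/2 = 7.85 ft; q_3 = 2.28 × 2.57 × 7.85 = 46.00 ft³/s
w_4 = (55.1 − 33.9)/2 = 10.6 ft; q_4 = 3.47 × 3.35 × 10.6 = 123.2 ft³/s
w_5 = (76.5 − 42.8)/2 = 16.85 ft; q_5 = 2.72 × 2.93 × 16.85 = 134.3 ft³/s
w_6 = (83.8 − 55.1)/2 = 14.35 ft; q_6 = 2.62 × 2.31 × 14.35 = 86.85 ft³/s
w_7 = (90.6 − 76.5)/2 = 7.05 ft; q_7 = 2.09 × 2.11 × 7.05 = 31.09 ft³/s
w_8 = (90.6 − 83.8)/2 = 3.4 ft; q_8 = 1.55 × 1.11 × 3.4 = 5.850 ft³/s
Q = Σ qᵢ = 488.6 ft³/s

489 ft³/s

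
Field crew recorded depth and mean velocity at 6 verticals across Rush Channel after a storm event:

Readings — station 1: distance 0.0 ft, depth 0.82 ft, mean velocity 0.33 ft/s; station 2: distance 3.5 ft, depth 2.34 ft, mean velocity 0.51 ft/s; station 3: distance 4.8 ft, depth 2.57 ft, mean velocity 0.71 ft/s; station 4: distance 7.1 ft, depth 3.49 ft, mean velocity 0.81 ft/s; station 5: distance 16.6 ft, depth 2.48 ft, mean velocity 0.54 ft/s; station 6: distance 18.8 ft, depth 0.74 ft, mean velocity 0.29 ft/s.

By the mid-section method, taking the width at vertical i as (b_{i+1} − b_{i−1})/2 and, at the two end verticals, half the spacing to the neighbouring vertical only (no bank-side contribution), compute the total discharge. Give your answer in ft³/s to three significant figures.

w_1 = (3.5 − 0.0)/2 = 1.75 ft; q_1 = 0.33 × 0.82 × 1.75 = 0.4736 ft³/s
w_2 = (4.8 − 0.0)/2 = 2.4 ft; q_2 = 0.51 × 2.34 × 2.4 = 2.864 ft³/s
w_3 = (7.1 − 3.5)/2 = 1.8 ft; q_3 = 0.71 × 2.57 × 1.8 = 3.284 ft³/s
w_4 = (16.6 − 4.8)/2 = 5.9 ft; q_4 = 0.81 × 3.49 × 5.9 = 16.68 ft³/s
w_5 = (18.8 − 7.1)/2 = 5.85 ft; q_5 = 0.54 × 2.48 × 5.85 = 7.834 ft³/s
w_6 = (18.8 − 16.6)/2 = 1.1 ft; q_6 = 0.29 × 0.74 × 1.1 = 0.2361 ft³/s
Q = Σ qᵢ = 31.37 ft³/s

31.4 ft³/s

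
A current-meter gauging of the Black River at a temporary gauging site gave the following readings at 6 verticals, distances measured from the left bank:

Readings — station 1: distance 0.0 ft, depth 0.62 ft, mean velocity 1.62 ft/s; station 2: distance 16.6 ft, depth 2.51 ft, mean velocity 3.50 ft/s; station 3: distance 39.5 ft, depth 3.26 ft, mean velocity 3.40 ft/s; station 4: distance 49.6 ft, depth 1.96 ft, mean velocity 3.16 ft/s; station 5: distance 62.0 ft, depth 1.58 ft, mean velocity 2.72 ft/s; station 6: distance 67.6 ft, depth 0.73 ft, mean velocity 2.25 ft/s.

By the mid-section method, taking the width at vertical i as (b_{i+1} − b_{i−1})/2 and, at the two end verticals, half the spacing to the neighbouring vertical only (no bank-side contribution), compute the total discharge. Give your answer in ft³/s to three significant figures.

478 ft³/s

w_1 = (16.6 − 0.0)/2 = 8.3 ft; q_1 = 1.62 × 0.62 × 8.3 = 8.337 ft³/s
w_2 = (39.5 − 0.0)/2 = 19.75 ft; q_2 = 3.50 × 2.51 × 19.75 = 173.5 ft³/s
w_3 = (49.6 − 16.6)/2 = 16.5 ft; q_3 = 3.40 × 3.26 × 16.5 = 182.9 ft³/s
w_4 = (62.0 − 39.5)/2 = 11.25 ft; q_4 = 3.16 × 1.96 × 11.25 = 69.68 ft³/s
w_5 = (67.6 − 49.6)/2 = 9 ft; q_5 = 2.72 × 1.58 × 9 = 38.68 ft³/s
w_6 = (67.6 − 62.0)/2 = 2.8 ft; q_6 = 2.25 × 0.73 × 2.8 = 4.599 ft³/s
Q = Σ qᵢ = 477.7 ft³/s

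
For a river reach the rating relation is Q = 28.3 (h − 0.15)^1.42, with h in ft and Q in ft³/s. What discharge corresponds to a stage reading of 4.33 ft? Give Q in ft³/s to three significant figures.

Q = 28.3 × (4.33 − 0.15)^1.42 = 28.3 × 4.18^1.42 = 215.7 ft³/s

216 ft³/s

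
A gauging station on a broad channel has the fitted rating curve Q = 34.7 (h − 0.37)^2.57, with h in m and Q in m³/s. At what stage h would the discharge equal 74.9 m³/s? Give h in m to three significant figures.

h − h₀ = (Q/C)^(1/b) = (74.9/34.7)^(1/2.57) = 1.349 m
h = 0.37 + 1.349 = 1.719 m

1.72 m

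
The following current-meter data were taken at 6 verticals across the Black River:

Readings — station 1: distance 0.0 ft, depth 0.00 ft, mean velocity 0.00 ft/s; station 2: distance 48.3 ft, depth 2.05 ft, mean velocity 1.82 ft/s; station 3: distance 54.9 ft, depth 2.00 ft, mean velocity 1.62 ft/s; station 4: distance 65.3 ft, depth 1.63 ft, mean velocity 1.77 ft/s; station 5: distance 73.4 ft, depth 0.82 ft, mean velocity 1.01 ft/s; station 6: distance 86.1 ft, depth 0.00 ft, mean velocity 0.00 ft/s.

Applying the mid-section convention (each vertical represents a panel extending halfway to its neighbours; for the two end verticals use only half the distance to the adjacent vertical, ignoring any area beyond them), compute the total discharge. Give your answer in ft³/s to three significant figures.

w_2 = (54.9 − 0.0)/2 = 27.45 ft; q_2 = 1.82 × 2.05 × 27.45 = 102.4 ft³/s
w_3 = (65.3 − 48.3)/2 = 8.5 ft; q_3 = 1.62 × 2.00 × 8.5 = 27.54 ft³/s
w_4 = (73.4 − 54.9)/2 = 9.25 ft; q_4 = 1.77 × 1.63 × 9.25 = 26.69 ft³/s
w_5 = (86.1 − 65.3)/2 = 10.4 ft; q_5 = 1.01 × 0.82 × 10.4 = 8.613 ft³/s
Stations 1, 6 contribute zero (depth or velocity is 0).
Q = Σ qᵢ = 165.3 ft³/s

165 ft³/s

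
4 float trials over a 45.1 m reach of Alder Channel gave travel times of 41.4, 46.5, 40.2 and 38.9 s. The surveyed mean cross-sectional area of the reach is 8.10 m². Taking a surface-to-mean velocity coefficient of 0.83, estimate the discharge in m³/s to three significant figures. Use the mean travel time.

7.26 m³/s

t̄ = (41.4 + 46.5 + 40.2 + 38.9) / 4 = 41.75 s
v_surface = L / t̄ = 45.1 / 41.75 = 1.080 m/s
v_mean = 0.83 × 1.080 = 0.8966 m/s
Q = A × v_mean = 8.10 × 0.8966 = 7.262 m³/s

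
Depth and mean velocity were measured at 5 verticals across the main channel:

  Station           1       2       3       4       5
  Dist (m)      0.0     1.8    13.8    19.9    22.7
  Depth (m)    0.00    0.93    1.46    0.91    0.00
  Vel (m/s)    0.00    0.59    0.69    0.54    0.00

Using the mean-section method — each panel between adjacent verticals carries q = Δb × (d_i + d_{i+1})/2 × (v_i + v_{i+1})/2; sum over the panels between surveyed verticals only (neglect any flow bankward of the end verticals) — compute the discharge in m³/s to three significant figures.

Panel 1-2: Δb = 1.8 m, d̄ = (0.00+0.93)/2 = 0.465, v̄ = (0.00+0.59)/2 = 0.295 → q = 1.8×0.465×0.295 = 0.2469 m³/s
Panel 2-3: Δb = 12 m, d̄ = (0.93+1.46)/2 = 1.195, v̄ = (0.59+0.69)/2 = 0.64 → q = 12×1.195×0.64 = 9.178 m³/s
Panel 3-4: Δb = 6.1 m, d̄ = (1.46+0.91)/2 = 1.185, v̄ = (0.69+0.54)/2 = 0.615 → q = 6.1×1.185×0.615 = 4.446 m³/s
Panel 4-5: Δb = 2.8 m, d̄ = (0.91+0.00)/2 = 0.455, v̄ = (0.54+0.00)/2 = 0.27 → q = 2.8×0.455×0.27 = 0.3440 m³/s
Q = Σ q = 14.21 m³/s

14.2 m³/s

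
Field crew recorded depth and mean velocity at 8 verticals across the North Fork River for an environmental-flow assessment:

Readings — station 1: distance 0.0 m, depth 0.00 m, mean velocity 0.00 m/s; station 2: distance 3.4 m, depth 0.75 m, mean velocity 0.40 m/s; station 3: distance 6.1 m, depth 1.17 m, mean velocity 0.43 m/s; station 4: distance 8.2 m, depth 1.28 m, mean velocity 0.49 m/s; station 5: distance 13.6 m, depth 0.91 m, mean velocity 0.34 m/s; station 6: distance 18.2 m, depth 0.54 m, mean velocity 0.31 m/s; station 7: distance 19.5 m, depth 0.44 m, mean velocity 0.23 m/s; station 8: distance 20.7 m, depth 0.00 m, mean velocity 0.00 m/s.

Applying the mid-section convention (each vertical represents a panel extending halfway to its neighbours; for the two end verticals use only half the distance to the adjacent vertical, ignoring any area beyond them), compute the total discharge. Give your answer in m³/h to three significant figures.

w_2 = (6.1 − 0.0)/2 = 3.05 m; q_2 = 0.40 × 0.75 × 3.05 = 0.9150 m³/s
w_3 = (8.2 − 3.4)/2 = 2.4 m; q_3 = 0.43 × 1.17 × 2.4 = 1.207 m³/s
w_4 = (13.6 − 6.1)/2 = 3.75 m; q_4 = 0.49 × 1.28 × 3.75 = 2.352 m³/s
w_5 = (18.2 − 8.2)/2 = 5 m; q_5 = 0.34 × 0.91 × 5 = 1.547 m³/s
w_6 = (19.5 − 13.6)/2 = 2.95 m; q_6 = 0.31 × 0.54 × 2.95 = 0.4938 m³/s
w_7 = (20.7 − 18.2)/2 = 1.25 m; q_7 = 0.23 × 0.44 × 1.25 = 0.1265 m³/s
Stations 1, 8 contribute zero (depth or velocity is 0).
Q = Σ qᵢ = 6.642 m³/s
= 6.642 × 3600 = 23910 m³/h

23900 m³/h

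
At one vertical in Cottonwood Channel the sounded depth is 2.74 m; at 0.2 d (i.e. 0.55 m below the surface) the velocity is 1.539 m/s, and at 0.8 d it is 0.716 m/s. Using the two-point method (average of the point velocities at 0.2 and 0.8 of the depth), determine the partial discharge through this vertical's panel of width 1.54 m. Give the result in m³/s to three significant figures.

v̄ = (1.539 + 0.716) / 2 = 1.128 m/s
q = v̄ × d × w = 1.128 × 2.74 × 1.54 = 4.758 m³/s

4.76 m³/s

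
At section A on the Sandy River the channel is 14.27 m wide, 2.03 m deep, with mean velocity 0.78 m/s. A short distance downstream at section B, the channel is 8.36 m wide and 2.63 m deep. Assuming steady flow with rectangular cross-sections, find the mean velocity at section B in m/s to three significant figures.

1.03 m/s

Q = A₁V₁ = (14.27×2.03) × 0.78 = 22.60 m³/s
A₂ = 8.36 × 2.63 = 21.99 m²
V₂ = Q/A₂ = 22.60/21.99 = 1.028 m/s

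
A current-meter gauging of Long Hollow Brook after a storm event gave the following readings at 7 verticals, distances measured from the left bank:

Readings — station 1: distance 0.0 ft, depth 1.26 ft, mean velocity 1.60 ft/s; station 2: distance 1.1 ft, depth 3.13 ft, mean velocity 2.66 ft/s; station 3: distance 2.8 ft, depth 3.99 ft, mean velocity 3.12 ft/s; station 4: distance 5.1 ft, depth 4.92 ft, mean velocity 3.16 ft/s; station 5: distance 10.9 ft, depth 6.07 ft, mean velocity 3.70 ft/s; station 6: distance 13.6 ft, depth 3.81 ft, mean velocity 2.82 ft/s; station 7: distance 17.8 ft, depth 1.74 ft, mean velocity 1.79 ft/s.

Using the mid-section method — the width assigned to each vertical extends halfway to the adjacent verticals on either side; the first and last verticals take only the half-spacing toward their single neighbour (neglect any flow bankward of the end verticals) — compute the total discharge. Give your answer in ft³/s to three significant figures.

w_1 = (1.1 − 0.0)/2 = 0.55 ft; q_1 = 1.60 × 1.26 × 0.55 = 1.109 ft³/s
w_2 = (2.8 − 0.0)/2 = 1.4 ft; q_2 = 2.66 × 3.13 × 1.4 = 11.66 ft³/s
w_3 = (5.1 − 1.1)/2 = 2 ft; q_3 = 3.12 × 3.99 × 2 = 24.90 ft³/s
w_4 = (10.9 − 2.8)/2 = 4.05 ft; q_4 = 3.16 × 4.92 × 4.05 = 62.97 ft³/s
w_5 = (13.6 − 5.1)/2 = 4.25 ft; q_5 = 3.70 × 6.07 × 4.25 = 95.45 ft³/s
w_6 = (17.8 − 10.9)/2 = 3.45 ft; q_6 = 2.82 × 3.81 × 3.45 = 37.07 ft³/s
w_7 = (17.8 − 13.6)/2 = 2.1 ft; q_7 = 1.79 × 1.74 × 2.1 = 6.541 ft³/s
Q = Σ qᵢ = 239.7 ft³/s

240 ft³/s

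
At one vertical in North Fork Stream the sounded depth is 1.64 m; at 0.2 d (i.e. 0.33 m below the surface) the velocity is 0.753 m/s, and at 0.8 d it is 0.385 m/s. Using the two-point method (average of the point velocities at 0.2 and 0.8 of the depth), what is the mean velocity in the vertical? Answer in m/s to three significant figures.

0.569 m/s

v̄ = (0.753 + 0.385) / 2 = 0.5690 m/s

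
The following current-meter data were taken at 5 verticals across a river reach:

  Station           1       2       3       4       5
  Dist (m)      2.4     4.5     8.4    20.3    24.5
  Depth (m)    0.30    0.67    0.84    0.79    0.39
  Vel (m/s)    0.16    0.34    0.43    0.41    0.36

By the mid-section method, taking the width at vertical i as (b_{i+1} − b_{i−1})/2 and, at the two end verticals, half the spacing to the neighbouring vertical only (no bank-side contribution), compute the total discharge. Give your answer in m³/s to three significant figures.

6.49 m³/s

w_1 = (4.5 − 2.4)/2 = 1.05 m; q_1 = 0.16 × 0.30 × 1.05 = 0.05040 m³/s
w_2 = (8.4 − 2.4)/2 = 3 m; q_2 = 0.34 × 0.67 × 3 = 0.6834 m³/s
w_3 = (20.3 − 4.5)/2 = 7.9 m; q_3 = 0.43 × 0.84 × 7.9 = 2.853 m³/s
w_4 = (24.5 − 8.4)/2 = 8.05 m; q_4 = 0.41 × 0.79 × 8.05 = 2.607 m³/s
w_5 = (24.5 − 20.3)/2 = 2.1 m; q_5 = 0.36 × 0.39 × 2.1 = 0.2948 m³/s
Q = Σ qᵢ = 6.490 m³/s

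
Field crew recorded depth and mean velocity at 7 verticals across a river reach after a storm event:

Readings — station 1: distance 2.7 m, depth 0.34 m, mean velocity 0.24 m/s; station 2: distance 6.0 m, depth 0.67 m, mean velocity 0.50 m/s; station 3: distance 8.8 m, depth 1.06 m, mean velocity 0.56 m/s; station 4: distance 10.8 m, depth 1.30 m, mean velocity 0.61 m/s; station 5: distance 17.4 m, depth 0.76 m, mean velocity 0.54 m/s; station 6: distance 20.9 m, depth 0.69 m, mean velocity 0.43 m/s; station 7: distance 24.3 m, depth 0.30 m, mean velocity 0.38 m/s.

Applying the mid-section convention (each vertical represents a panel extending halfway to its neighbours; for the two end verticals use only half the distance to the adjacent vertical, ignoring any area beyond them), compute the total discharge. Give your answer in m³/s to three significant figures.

9.28 m³/s

w_1 = (6.0 − 2.7)/2 = 1.65 m; q_1 = 0.24 × 0.34 × 1.65 = 0.1346 m³/s
w_2 = (8.8 − 2.7)/2 = 3.05 m; q_2 = 0.50 × 0.67 × 3.05 = 1.022 m³/s
w_3 = (10.8 − 6.0)/2 = 2.4 m; q_3 = 0.56 × 1.06 × 2.4 = 1.425 m³/s
w_4 = (17.4 − 8.8)/2 = 4.3 m; q_4 = 0.61 × 1.30 × 4.3 = 3.410 m³/s
w_5 = (20.9 − 10.8)/2 = 5.05 m; q_5 = 0.54 × 0.76 × 5.05 = 2.073 m³/s
w_6 = (24.3 − 17.4)/2 = 3.45 m; q_6 = 0.43 × 0.69 × 3.45 = 1.024 m³/s
w_7 = (24.3 − 20.9)/2 = 1.7 m; q_7 = 0.38 × 0.30 × 1.7 = 0.1938 m³/s
Q = Σ qᵢ = 9.281 m³/s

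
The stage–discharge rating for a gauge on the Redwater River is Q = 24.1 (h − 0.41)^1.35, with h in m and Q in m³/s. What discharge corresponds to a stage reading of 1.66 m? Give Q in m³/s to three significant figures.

Q = 24.1 × (1.66 − 0.41)^1.35 = 24.1 × 1.25^1.35 = 32.57 m³/s

32.6 m³/s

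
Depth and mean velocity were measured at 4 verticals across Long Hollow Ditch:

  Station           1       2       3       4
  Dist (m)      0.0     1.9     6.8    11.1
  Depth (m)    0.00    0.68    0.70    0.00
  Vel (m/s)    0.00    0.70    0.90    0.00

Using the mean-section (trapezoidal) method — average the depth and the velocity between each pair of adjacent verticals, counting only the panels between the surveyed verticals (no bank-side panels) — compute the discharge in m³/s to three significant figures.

Panel 1-2: Δb = 1.9 m, d̄ = (0.00+0.68)/2 = 0.34, v̄ = (0.00+0.70)/2 = 0.35 → q = 1.9×0.34×0.35 = 0.2261 m³/s
Panel 2-3: Δb = 4.9 m, d̄ = (0.68+0.70)/2 = 0.69, v̄ = (0.70+0.90)/2 = 0.8 → q = 4.9×0.69×0.8 = 2.705 m³/s
Panel 3-4: Δb = 4.3 m, d̄ = (0.70+0.00)/2 = 0.35, v̄ = (0.90+0.00)/2 = 0.45 → q = 4.3×0.35×0.45 = 0.6773 m³/s
Q = Σ q = 3.608 m³/s

3.61 m³/s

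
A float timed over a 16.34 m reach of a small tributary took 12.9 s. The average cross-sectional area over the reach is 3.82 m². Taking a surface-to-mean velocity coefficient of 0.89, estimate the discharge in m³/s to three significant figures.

4.31 m³/s

v_surface = L / t̄ = 16.34 / 12.9 = 1.267 m/s
v_mean = 0.89 × 1.267 = 1.127 m/s
Q = A × v_mean = 3.82 × 1.127 = 4.306 m³/s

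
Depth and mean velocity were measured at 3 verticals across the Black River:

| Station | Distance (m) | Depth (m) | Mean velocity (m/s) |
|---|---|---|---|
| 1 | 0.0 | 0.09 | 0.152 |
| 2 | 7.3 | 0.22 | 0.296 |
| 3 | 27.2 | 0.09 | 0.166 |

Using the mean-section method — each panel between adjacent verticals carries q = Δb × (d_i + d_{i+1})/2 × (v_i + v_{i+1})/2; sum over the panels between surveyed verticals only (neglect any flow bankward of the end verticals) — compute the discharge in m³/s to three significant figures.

Panel 1-2: Δb = 7.3 m, d̄ = (0.09+0.22)/2 = 0.155, v̄ = (0.152+0.296)/2 = 0.224 → q = 7.3×0.155×0.224 = 0.2535 m³/s
Panel 2-3: Δb = 19.9 m, d̄ = (0.22+0.09)/2 = 0.155, v̄ = (0.296+0.166)/2 = 0.231 → q = 19.9×0.155×0.231 = 0.7125 m³/s
Q = Σ q = 0.9660 m³/s

0.966 m³/s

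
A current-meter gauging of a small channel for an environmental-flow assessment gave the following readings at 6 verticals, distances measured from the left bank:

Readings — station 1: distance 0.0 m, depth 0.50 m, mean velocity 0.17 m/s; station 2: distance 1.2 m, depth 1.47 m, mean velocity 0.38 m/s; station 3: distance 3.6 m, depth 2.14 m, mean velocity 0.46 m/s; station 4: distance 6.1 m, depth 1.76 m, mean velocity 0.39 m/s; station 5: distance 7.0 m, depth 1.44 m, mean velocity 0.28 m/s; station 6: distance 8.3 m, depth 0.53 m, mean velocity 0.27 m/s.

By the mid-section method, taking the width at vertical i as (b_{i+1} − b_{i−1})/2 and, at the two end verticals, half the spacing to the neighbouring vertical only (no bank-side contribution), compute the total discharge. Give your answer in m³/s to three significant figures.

w_1 = (1.2 − 0.0)/2 = 0.6 m; q_1 = 0.17 × 0.50 × 0.6 = 0.05100 m³/s
w_2 = (3.6 − 0.0)/2 = 1.8 m; q_2 = 0.38 × 1.47 × 1.8 = 1.005 m³/s
w_3 = (6.1 − 1.2)/2 = 2.45 m; q_3 = 0.46 × 2.14 × 2.45 = 2.412 m³/s
w_4 = (7.0 − 3.6)/2 = 1.7 m; q_4 = 0.39 × 1.76 × 1.7 = 1.167 m³/s
w_5 = (8.3 − 6.1)/2 = 1.1 m; q_5 = 0.28 × 1.44 × 1.1 = 0.4435 m³/s
w_6 = (8.3 − 7.0)/2 = 0.65 m; q_6 = 0.27 × 0.53 × 0.65 = 0.09302 m³/s
Q = Σ qᵢ = 5.172 m³/s

5.17 m³/s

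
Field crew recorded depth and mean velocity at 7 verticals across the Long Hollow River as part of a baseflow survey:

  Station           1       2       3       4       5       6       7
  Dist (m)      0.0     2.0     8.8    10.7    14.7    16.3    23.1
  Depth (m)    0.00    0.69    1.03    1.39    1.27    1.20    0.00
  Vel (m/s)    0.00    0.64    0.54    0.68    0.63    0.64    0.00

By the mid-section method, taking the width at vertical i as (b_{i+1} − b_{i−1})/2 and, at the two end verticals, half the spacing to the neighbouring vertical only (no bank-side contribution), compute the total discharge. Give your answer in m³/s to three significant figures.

w_2 = (8.8 − 0.0)/2 = 4.4 m; q_2 = 0.64 × 0.69 × 4.4 = 1.943 m³/s
w_3 = (10.7 − 2.0)/2 = 4.35 m; q_3 = 0.54 × 1.03 × 4.35 = 2.419 m³/s
w_4 = (14.7 − 8.8)/2 = 2.95 m; q_4 = 0.68 × 1.39 × 2.95 = 2.788 m³/s
w_5 = (16.3 − 10.7)/2 = 2.8 m; q_5 = 0.63 × 1.27 × 2.8 = 2.240 m³/s
w_6 = (23.1 − 14.7)/2 = 4.2 m; q_6 = 0.64 × 1.20 × 4.2 = 3.226 m³/s
Stations 1, 7 contribute zero (depth or velocity is 0).
Q = Σ qᵢ = 12.62 m³/s

12.6 m³/s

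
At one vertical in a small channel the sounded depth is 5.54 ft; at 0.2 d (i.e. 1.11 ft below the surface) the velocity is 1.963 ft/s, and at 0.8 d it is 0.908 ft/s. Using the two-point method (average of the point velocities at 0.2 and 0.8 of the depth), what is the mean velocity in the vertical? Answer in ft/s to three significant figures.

1.44 ft/s

v̄ = (1.963 + 0.908) / 2 = 1.436 ft/s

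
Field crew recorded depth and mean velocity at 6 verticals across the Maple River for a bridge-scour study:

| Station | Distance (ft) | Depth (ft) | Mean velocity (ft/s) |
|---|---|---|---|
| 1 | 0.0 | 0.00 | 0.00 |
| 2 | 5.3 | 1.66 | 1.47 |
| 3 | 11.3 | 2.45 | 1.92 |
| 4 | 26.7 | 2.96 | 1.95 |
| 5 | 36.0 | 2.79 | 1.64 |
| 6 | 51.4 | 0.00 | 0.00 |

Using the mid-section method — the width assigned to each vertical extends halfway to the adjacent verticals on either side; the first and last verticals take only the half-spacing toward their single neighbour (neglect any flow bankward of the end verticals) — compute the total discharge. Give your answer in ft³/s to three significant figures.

w_2 = (11.3 − 0.0)/2 = 5.65 ft; q_2 = 1.47 × 1.66 × 5.65 = 13.79 ft³/s
w_3 = (26.7 − 5.3)/2 = 10.7 ft; q_3 = 1.92 × 2.45 × 10.7 = 50.33 ft³/s
w_4 = (36.0 − 11.3)/2 = 12.35 ft; q_4 = 1.95 × 2.96 × 12.35 = 71.28 ft³/s
w_5 = (51.4 − 26.7)/2 = 12.35 ft; q_5 = 1.64 × 2.79 × 12.35 = 56.51 ft³/s
Stations 1, 6 contribute zero (depth or velocity is 0).
Q = Σ qᵢ = 191.9 ft³/s

192 ft³/s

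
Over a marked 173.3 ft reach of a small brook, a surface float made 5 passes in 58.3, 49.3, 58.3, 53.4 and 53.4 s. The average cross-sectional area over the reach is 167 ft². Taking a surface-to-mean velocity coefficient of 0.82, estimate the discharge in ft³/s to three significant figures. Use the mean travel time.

435 ft³/s

t̄ = (58.3 + 49.3 + 58.3 + 53.4 + 53.4) / 5 = 54.54 s
v_surface = L / t̄ = 173.3 / 54.54 = 3.177 ft/s
v_mean = 0.82 × 3.177 = 2.606 ft/s
Q = A × v_mean = 167 × 2.606 = 435.1 ft³/s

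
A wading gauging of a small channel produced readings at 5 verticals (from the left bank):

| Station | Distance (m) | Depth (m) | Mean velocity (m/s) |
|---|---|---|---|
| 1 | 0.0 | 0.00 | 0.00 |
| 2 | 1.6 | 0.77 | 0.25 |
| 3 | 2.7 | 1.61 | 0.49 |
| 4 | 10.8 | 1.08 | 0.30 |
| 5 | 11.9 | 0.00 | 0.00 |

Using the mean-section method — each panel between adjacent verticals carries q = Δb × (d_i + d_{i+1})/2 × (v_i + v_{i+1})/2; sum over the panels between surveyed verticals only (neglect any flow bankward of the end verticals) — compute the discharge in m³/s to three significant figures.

Panel 1-2: Δb = 1.6 m, d̄ = (0.00+0.77)/2 = 0.385, v̄ = (0.00+0.25)/2 = 0.125 → q = 1.6×0.385×0.125 = 0.07700 m³/s
Panel 2-3: Δb = 1.1 m, d̄ = (0.77+1.61)/2 = 1.19, v̄ = (0.25+0.49)/2 = 0.37 → q = 1.1×1.19×0.37 = 0.4843 m³/s
Panel 3-4: Δb = 8.1 m, d̄ = (1.61+1.08)/2 = 1.345, v̄ = (0.49+0.30)/2 = 0.395 → q = 8.1×1.345×0.395 = 4.303 m³/s
Panel 4-5: Δb = 1.1 m, d̄ = (1.08+0.00)/2 = 0.54, v̄ = (0.30+0.00)/2 = 0.15 → q = 1.1×0.54×0.15 = 0.08910 m³/s
Q = Σ q = 4.954 m³/s

4.95 m³/s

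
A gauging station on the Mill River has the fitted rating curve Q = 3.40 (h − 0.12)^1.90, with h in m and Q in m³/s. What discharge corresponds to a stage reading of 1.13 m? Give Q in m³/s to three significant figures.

3.46 m³/s

Q = 3.40 × (1.13 − 0.12)^1.90 = 3.40 × 1.01^1.90 = 3.465 m³/s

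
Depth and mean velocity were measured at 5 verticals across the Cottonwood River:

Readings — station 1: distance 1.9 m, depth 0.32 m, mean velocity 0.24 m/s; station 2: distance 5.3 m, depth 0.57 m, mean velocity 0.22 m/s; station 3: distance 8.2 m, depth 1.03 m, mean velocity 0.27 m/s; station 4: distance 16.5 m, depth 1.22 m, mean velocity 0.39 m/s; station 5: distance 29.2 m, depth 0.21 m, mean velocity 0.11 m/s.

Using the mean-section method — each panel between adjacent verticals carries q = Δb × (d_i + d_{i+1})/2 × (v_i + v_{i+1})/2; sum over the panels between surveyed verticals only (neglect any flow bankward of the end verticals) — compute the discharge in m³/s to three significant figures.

6.27 m³/s

Panel 1-2: Δb = 3.4 m, d̄ = (0.32+0.57)/2 = 0.445, v̄ = (0.24+0.22)/2 = 0.23 → q = 3.4×0.445×0.23 = 0.3480 m³/s
Panel 2-3: Δb = 2.9 m, d̄ = (0.57+1.03)/2 = 0.8, v̄ = (0.22+0.27)/2 = 0.245 → q = 2.9×0.8×0.245 = 0.5684 m³/s
Panel 3-4: Δb = 8.3 m, d̄ = (1.03+1.22)/2 = 1.125, v̄ = (0.27+0.39)/2 = 0.33 → q = 8.3×1.125×0.33 = 3.081 m³/s
Panel 4-5: Δb = 12.7 m, d̄ = (1.22+0.21)/2 = 0.715, v̄ = (0.39+0.11)/2 = 0.25 → q = 12.7×0.715×0.25 = 2.270 m³/s
Q = Σ q = 6.268 m³/s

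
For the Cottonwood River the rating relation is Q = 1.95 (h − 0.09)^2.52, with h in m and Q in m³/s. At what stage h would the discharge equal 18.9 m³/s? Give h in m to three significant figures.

h − h₀ = (Q/C)^(1/b) = (18.9/1.95)^(1/2.52) = 2.463 m
h = 0.09 + 2.463 = 2.553 m

2.55 m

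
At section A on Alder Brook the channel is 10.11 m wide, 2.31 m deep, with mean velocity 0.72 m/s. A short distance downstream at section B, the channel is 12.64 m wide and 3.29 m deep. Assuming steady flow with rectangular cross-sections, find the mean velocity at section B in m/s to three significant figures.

0.404 m/s

Q = A₁V₁ = (10.11×2.31) × 0.72 = 16.81 m³/s
A₂ = 12.64 × 3.29 = 41.59 m²
V₂ = Q/A₂ = 16.81/41.59 = 0.4043 m/s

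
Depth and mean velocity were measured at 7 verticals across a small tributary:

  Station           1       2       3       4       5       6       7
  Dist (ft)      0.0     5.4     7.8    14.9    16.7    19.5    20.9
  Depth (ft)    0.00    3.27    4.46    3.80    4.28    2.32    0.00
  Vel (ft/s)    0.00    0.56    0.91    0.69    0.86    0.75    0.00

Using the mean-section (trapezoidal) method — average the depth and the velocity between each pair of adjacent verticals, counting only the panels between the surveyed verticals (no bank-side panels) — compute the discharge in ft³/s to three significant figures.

46.4 ft³/s

Panel 1-2: Δb = 5.4 ft, d̄ = (0.00+3.27)/2 = 1.635, v̄ = (0.00+0.56)/2 = 0.28 → q = 5.4×1.635×0.28 = 2.472 ft³/s
Panel 2-3: Δb = 2.4 ft, d̄ = (3.27+4.46)/2 = 3.865, v̄ = (0.56+0.91)/2 = 0.735 → q = 2.4×3.865×0.735 = 6.818 ft³/s
Panel 3-4: Δb = 7.1 ft, d̄ = (4.46+3.80)/2 = 4.13, v̄ = (0.91+0.69)/2 = 0.8 → q = 7.1×4.13×0.8 = 23.46 ft³/s
Panel 4-5: Δb = 1.8 ft, d̄ = (3.80+4.28)/2 = 4.04, v̄ = (0.69+0.86)/2 = 0.775 → q = 1.8×4.04×0.775 = 5.636 ft³/s
Panel 5-6: Δb = 2.8 ft, d̄ = (4.28+2.32)/2 = 3.3, v̄ = (0.86+0.75)/2 = 0.805 → q = 2.8×3.3×0.805 = 7.438 ft³/s
Panel 6-7: Δb = 1.4 ft, d̄ = (2.32+0.00)/2 = 1.16, v̄ = (0.75+0.00)/2 = 0.375 → q = 1.4×1.16×0.375 = 0.6090 ft³/s
Q = Σ q = 46.43 ft³/s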